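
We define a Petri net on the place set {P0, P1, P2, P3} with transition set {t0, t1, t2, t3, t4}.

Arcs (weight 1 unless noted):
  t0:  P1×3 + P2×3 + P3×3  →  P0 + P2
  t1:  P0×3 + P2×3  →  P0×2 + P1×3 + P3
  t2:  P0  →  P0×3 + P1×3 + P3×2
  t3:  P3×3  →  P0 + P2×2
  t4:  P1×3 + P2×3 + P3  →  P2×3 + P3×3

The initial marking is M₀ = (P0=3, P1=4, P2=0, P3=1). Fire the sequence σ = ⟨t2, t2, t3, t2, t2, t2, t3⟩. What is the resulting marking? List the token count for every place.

(P0=15, P1=19, P2=4, P3=5)

step 1: fire t2:  (P0=3, P1=4, P2=0, P3=1) → (P0=5, P1=7, P2=0, P3=3)
step 2: fire t2:  (P0=5, P1=7, P2=0, P3=3) → (P0=7, P1=10, P2=0, P3=5)
step 3: fire t3:  (P0=7, P1=10, P2=0, P3=5) → (P0=8, P1=10, P2=2, P3=2)
step 4: fire t2:  (P0=8, P1=10, P2=2, P3=2) → (P0=10, P1=13, P2=2, P3=4)
step 5: fire t2:  (P0=10, P1=13, P2=2, P3=4) → (P0=12, P1=16, P2=2, P3=6)
step 6: fire t2:  (P0=12, P1=16, P2=2, P3=6) → (P0=14, P1=19, P2=2, P3=8)
step 7: fire t3:  (P0=14, P1=19, P2=2, P3=8) → (P0=15, P1=19, P2=4, P3=5)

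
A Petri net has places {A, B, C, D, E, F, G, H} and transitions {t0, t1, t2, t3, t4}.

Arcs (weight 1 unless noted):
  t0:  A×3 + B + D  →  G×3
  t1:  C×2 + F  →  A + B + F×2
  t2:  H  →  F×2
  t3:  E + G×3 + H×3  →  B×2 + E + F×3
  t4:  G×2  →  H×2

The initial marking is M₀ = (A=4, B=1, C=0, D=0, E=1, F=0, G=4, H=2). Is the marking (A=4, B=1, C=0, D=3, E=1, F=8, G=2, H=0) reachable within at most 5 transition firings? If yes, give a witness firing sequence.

NO — not reachable within 5 firings

depth 0: 1 marking
depth 1: 3 markings reached so far
depth 2: 6 markings reached so far
depth 3: 8 markings reached so far
depth 4: 10 markings reached so far
depth 5: 12 markings reached so far
target is not among the 12 markings reachable within 5 steps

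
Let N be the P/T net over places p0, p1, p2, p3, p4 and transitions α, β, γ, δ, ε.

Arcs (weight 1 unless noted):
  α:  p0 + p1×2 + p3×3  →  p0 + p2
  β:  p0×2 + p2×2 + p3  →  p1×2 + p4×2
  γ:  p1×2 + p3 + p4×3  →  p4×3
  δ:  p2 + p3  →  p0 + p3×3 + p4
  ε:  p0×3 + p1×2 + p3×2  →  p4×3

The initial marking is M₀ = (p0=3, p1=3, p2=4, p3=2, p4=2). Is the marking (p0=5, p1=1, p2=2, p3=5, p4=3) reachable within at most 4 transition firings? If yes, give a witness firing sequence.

depth 0: 1 marking
depth 1: 4 markings reached so far
depth 2: 10 markings reached so far
depth 3: 17 markings reached so far
depth 4: 25 markings reached so far
target is not among the 25 markings reachable within 4 steps

NO — not reachable within 4 firings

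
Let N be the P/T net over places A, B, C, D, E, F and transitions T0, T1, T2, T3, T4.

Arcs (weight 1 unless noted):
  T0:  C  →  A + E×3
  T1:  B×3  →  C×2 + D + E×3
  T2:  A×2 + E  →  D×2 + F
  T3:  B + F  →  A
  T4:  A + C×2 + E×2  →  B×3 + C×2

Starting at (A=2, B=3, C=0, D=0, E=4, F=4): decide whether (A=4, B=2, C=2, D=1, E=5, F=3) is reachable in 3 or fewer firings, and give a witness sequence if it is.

depth 0: 1 marking
depth 1: 4 markings reached so far
depth 2: 9 markings reached so far
depth 3: 17 markings reached so far
target is not among the 17 markings reachable within 3 steps

NO — not reachable within 3 firings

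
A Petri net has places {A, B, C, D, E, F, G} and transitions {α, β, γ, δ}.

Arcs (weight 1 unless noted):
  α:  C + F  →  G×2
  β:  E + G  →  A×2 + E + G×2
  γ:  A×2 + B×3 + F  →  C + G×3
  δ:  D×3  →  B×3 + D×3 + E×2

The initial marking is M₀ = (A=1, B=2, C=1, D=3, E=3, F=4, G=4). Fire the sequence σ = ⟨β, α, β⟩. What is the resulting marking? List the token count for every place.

step 1: fire β:  (A=1, B=2, C=1, D=3, E=3, F=4, G=4) → (A=3, B=2, C=1, D=3, E=3, F=4, G=5)
step 2: fire α:  (A=3, B=2, C=1, D=3, E=3, F=4, G=5) → (A=3, B=2, C=0, D=3, E=3, F=3, G=7)
step 3: fire β:  (A=3, B=2, C=0, D=3, E=3, F=3, G=7) → (A=5, B=2, C=0, D=3, E=3, F=3, G=8)

(A=5, B=2, C=0, D=3, E=3, F=3, G=8)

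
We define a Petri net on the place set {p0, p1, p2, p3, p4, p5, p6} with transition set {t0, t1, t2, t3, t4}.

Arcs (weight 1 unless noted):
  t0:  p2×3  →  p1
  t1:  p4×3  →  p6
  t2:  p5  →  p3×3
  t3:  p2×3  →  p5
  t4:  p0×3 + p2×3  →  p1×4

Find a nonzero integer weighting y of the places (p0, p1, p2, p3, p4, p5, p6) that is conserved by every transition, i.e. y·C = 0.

Incidence matrix C (rows=places, cols=transitions):
       t0   t1   t2   t3   t4
   p0   0    0    0    0   -3
   p1   1    0    0    0    4
   p2  -3    0    0   -3   -3
   p3   0    0    3    0    0
   p4   0   -3    0    0    0
   p5   0    0   -1    1    0
   p6   0    1    0    0    0

Candidate y = [3, 3, 1, 1, 0, 3, 0]; check y·C column-wise:
  col t0: 3·0 + 3·1 + 1·-3 + 1·0 + 3·0 = 0
  col t1: 3·0 + 3·0 + 1·0 + 1·0 + 0·-3 + 3·0 + 0·1 = 0
  col t2: 3·0 + 3·0 + 1·0 + 1·3 + 3·-1 = 0
  col t3: 3·0 + 3·0 + 1·-3 + 1·0 + 3·1 = 0
  col t4: 3·-3 + 3·4 + 1·-3 + 1·0 + 3·0 = 0

y = (p0:3, p1:3, p2:1, p3:1, p4:0, p5:3, p6:0)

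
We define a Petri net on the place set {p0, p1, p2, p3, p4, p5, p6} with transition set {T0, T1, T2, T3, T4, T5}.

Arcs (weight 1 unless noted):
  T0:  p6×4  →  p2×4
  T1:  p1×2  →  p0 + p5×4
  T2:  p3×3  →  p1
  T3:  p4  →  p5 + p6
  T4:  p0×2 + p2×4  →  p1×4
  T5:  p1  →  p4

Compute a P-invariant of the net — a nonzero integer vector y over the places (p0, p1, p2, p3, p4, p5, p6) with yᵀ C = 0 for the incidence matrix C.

y = (p0:2, p1:3, p2:2, p3:1, p4:3, p5:1, p6:2)

Incidence matrix C (rows=places, cols=transitions):
       T0   T1   T2   T3   T4   T5
   p0   0    1    0    0   -2    0
   p1   0   -2    1    0    4   -1
   p2   4    0    0    0   -4    0
   p3   0    0   -3    0    0    0
   p4   0    0    0   -1    0    1
   p5   0    4    0    1    0    0
   p6  -4    0    0    1    0    0

Candidate y = [2, 3, 2, 1, 3, 1, 2]; check y·C column-wise:
  col T0: 2·0 + 3·0 + 2·4 + 1·0 + 3·0 + 1·0 + 2·-4 = 0
  col T1: 2·1 + 3·-2 + 2·0 + 1·0 + 3·0 + 1·4 + 2·0 = 0
  col T2: 2·0 + 3·1 + 2·0 + 1·-3 + 3·0 + 1·0 + 2·0 = 0
  col T3: 2·0 + 3·0 + 2·0 + 1·0 + 3·-1 + 1·1 + 2·1 = 0
  col T4: 2·-2 + 3·4 + 2·-4 + 1·0 + 3·0 + 1·0 + 2·0 = 0
  col T5: 2·0 + 3·-1 + 2·0 + 1·0 + 3·1 + 1·0 + 2·0 = 0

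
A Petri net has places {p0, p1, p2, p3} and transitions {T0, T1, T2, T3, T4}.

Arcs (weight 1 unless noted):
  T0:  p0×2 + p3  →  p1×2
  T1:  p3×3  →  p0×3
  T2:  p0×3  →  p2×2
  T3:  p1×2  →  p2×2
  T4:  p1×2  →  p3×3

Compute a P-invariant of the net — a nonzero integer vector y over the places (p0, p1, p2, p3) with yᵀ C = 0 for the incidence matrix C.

y = (p0:2, p1:3, p2:3, p3:2)

Incidence matrix C (rows=places, cols=transitions):
       T0   T1   T2   T3   T4
   p0  -2    3   -3    0    0
   p1   2    0    0   -2   -2
   p2   0    0    2    2    0
   p3  -1   -3    0    0    3

Candidate y = [2, 3, 3, 2]; check y·C column-wise:
  col T0: 2·-2 + 3·2 + 3·0 + 2·-1 = 0
  col T1: 2·3 + 3·0 + 3·0 + 2·-3 = 0
  col T2: 2·-3 + 3·0 + 3·2 + 2·0 = 0
  col T3: 2·0 + 3·-2 + 3·2 + 2·0 = 0
  col T4: 2·0 + 3·-2 + 3·0 + 2·3 = 0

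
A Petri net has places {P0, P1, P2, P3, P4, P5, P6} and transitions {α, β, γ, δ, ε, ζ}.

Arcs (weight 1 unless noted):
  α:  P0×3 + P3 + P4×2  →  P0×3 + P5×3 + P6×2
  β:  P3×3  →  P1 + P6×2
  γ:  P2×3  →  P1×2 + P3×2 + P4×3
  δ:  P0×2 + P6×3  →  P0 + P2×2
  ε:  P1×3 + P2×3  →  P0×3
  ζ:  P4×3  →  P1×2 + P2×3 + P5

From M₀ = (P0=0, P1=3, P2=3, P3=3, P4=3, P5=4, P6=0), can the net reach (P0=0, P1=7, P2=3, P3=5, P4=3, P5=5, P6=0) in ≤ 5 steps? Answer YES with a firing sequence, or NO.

YES — reachable via ⟨γ, ζ⟩ (2 firings)

step 1: fire γ:  (P0=0, P1=3, P2=3, P3=3, P4=3, P5=4, P6=0) → (P0=0, P1=5, P2=0, P3=5, P4=6, P5=4, P6=0)
step 2: fire ζ:  (P0=0, P1=5, P2=0, P3=5, P4=6, P5=4, P6=0) → (P0=0, P1=7, P2=3, P3=5, P4=3, P5=5, P6=0)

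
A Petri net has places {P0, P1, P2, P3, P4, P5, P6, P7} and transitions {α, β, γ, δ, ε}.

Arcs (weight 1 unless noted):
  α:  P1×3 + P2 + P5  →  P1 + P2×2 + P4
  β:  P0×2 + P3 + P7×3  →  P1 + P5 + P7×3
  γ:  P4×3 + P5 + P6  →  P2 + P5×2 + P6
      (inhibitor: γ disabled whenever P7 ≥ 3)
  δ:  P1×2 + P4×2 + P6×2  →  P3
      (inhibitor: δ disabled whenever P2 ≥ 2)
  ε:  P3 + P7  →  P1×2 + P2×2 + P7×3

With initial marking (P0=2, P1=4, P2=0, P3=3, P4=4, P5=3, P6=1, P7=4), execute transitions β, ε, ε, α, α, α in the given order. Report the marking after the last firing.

step 1: fire β:  (P0=2, P1=4, P2=0, P3=3, P4=4, P5=3, P6=1, P7=4) → (P0=0, P1=5, P2=0, P3=2, P4=4, P5=4, P6=1, P7=4)
step 2: fire ε:  (P0=0, P1=5, P2=0, P3=2, P4=4, P5=4, P6=1, P7=4) → (P0=0, P1=7, P2=2, P3=1, P4=4, P5=4, P6=1, P7=6)
step 3: fire ε:  (P0=0, P1=7, P2=2, P3=1, P4=4, P5=4, P6=1, P7=6) → (P0=0, P1=9, P2=4, P3=0, P4=4, P5=4, P6=1, P7=8)
step 4: fire α:  (P0=0, P1=9, P2=4, P3=0, P4=4, P5=4, P6=1, P7=8) → (P0=0, P1=7, P2=5, P3=0, P4=5, P5=3, P6=1, P7=8)
step 5: fire α:  (P0=0, P1=7, P2=5, P3=0, P4=5, P5=3, P6=1, P7=8) → (P0=0, P1=5, P2=6, P3=0, P4=6, P5=2, P6=1, P7=8)
step 6: fire α:  (P0=0, P1=5, P2=6, P3=0, P4=6, P5=2, P6=1, P7=8) → (P0=0, P1=3, P2=7, P3=0, P4=7, P5=1, P6=1, P7=8)

(P0=0, P1=3, P2=7, P3=0, P4=7, P5=1, P6=1, P7=8)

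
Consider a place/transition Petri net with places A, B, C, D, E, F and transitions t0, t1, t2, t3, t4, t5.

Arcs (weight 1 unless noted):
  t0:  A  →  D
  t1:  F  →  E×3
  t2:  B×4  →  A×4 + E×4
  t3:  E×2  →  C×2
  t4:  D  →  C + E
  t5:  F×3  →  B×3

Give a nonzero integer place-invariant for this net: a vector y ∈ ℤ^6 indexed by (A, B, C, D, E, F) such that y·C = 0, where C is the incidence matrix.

y = (A:2, B:3, C:1, D:2, E:1, F:3)

Incidence matrix C (rows=places, cols=transitions):
       t0   t1   t2   t3   t4   t5
    A  -1    0    4    0    0    0
    B   0    0   -4    0    0    3
    C   0    0    0    2    1    0
    D   1    0    0    0   -1    0
    E   0    3    4   -2    1    0
    F   0   -1    0    0    0   -3

Candidate y = [2, 3, 1, 2, 1, 3]; check y·C column-wise:
  col t0: 2·-1 + 3·0 + 1·0 + 2·1 + 1·0 + 3·0 = 0
  col t1: 2·0 + 3·0 + 1·0 + 2·0 + 1·3 + 3·-1 = 0
  col t2: 2·4 + 3·-4 + 1·0 + 2·0 + 1·4 + 3·0 = 0
  col t3: 2·0 + 3·0 + 1·2 + 2·0 + 1·-2 + 3·0 = 0
  col t4: 2·0 + 3·0 + 1·1 + 2·-1 + 1·1 + 3·0 = 0
  col t5: 2·0 + 3·3 + 1·0 + 2·0 + 1·0 + 3·-3 = 0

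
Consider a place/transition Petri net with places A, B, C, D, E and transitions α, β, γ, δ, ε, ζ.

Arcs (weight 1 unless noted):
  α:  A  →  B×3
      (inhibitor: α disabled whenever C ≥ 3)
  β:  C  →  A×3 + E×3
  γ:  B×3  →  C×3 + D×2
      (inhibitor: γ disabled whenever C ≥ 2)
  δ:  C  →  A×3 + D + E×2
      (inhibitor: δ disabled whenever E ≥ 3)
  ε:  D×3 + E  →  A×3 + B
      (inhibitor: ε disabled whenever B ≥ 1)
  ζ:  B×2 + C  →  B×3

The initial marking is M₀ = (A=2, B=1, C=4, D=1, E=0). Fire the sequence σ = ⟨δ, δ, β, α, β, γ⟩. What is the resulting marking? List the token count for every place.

(A=13, B=1, C=3, D=5, E=10)

step 1: fire δ:  (A=2, B=1, C=4, D=1, E=0) → (A=5, B=1, C=3, D=2, E=2)
step 2: fire δ:  (A=5, B=1, C=3, D=2, E=2) → (A=8, B=1, C=2, D=3, E=4)
step 3: fire β:  (A=8, B=1, C=2, D=3, E=4) → (A=11, B=1, C=1, D=3, E=7)
step 4: fire α:  (A=11, B=1, C=1, D=3, E=7) → (A=10, B=4, C=1, D=3, E=7)
step 5: fire β:  (A=10, B=4, C=1, D=3, E=7) → (A=13, B=4, C=0, D=3, E=10)
step 6: fire γ:  (A=13, B=4, C=0, D=3, E=10) → (A=13, B=1, C=3, D=5, E=10)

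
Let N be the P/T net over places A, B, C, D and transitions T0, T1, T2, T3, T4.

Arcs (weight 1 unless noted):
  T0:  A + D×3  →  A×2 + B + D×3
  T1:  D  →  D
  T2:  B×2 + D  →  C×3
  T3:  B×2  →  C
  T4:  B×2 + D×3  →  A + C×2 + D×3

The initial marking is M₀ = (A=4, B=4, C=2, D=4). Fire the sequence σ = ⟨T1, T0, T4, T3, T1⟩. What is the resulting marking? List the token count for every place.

(A=6, B=1, C=5, D=4)

step 1: fire T1:  (A=4, B=4, C=2, D=4) → (A=4, B=4, C=2, D=4)
step 2: fire T0:  (A=4, B=4, C=2, D=4) → (A=5, B=5, C=2, D=4)
step 3: fire T4:  (A=5, B=5, C=2, D=4) → (A=6, B=3, C=4, D=4)
step 4: fire T3:  (A=6, B=3, C=4, D=4) → (A=6, B=1, C=5, D=4)
step 5: fire T1:  (A=6, B=1, C=5, D=4) → (A=6, B=1, C=5, D=4)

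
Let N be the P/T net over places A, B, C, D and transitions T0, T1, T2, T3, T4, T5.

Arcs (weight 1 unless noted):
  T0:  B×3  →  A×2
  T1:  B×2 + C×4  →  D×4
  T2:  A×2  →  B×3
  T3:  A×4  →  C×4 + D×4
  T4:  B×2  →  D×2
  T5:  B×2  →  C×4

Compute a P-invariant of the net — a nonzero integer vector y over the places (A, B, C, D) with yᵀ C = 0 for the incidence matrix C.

y = (A:3, B:2, C:1, D:2)

Incidence matrix C (rows=places, cols=transitions):
       T0   T1   T2   T3   T4   T5
    A   2    0   -2   -4    0    0
    B  -3   -2    3    0   -2   -2
    C   0   -4    0    4    0    4
    D   0    4    0    4    2    0

Candidate y = [3, 2, 1, 2]; check y·C column-wise:
  col T0: 3·2 + 2·-3 + 1·0 + 2·0 = 0
  col T1: 3·0 + 2·-2 + 1·-4 + 2·4 = 0
  col T2: 3·-2 + 2·3 + 1·0 + 2·0 = 0
  col T3: 3·-4 + 2·0 + 1·4 + 2·4 = 0
  col T4: 3·0 + 2·-2 + 1·0 + 2·2 = 0
  col T5: 3·0 + 2·-2 + 1·4 + 2·0 = 0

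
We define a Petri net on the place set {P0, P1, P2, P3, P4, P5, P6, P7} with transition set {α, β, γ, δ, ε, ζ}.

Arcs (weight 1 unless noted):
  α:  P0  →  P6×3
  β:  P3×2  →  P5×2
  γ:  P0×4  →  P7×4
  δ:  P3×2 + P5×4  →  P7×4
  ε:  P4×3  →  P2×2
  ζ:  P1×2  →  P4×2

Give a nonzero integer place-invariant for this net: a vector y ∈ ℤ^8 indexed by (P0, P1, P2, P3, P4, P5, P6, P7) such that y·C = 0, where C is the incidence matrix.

y = (P0:0, P1:2, P2:3, P3:0, P4:2, P5:0, P6:0, P7:0)

Incidence matrix C (rows=places, cols=transitions):
        α    β    γ    δ    ε    ζ
   P0  -1    0   -4    0    0    0
   P1   0    0    0    0    0   -2
   P2   0    0    0    0    2    0
   P3   0   -2    0   -2    0    0
   P4   0    0    0    0   -3    2
   P5   0    2    0   -4    0    0
   P6   3    0    0    0    0    0
   P7   0    0    4    4    0    0

Candidate y = [0, 2, 3, 0, 2, 0, 0, 0]; check y·C column-wise:
  col α: 0·-1 + 2·0 + 3·0 + 2·0 + 0·3 = 0
  col β: 2·0 + 3·0 + 0·-2 + 2·0 + 0·2 = 0
  col γ: 0·-4 + 2·0 + 3·0 + 2·0 + 0·4 = 0
  col δ: 2·0 + 3·0 + 0·-2 + 2·0 + 0·-4 + 0·4 = 0
  col ε: 2·0 + 3·2 + 2·-3 = 0
  col ζ: 2·-2 + 3·0 + 2·2 = 0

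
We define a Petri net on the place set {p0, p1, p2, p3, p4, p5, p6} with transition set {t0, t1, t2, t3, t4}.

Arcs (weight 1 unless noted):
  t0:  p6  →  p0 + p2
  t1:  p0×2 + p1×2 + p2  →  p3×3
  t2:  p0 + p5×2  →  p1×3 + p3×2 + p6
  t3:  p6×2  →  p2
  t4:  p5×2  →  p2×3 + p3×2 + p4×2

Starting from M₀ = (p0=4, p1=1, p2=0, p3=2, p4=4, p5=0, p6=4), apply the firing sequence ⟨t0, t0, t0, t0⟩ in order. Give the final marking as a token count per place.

(p0=8, p1=1, p2=4, p3=2, p4=4, p5=0, p6=0)

step 1: fire t0:  (p0=4, p1=1, p2=0, p3=2, p4=4, p5=0, p6=4) → (p0=5, p1=1, p2=1, p3=2, p4=4, p5=0, p6=3)
step 2: fire t0:  (p0=5, p1=1, p2=1, p3=2, p4=4, p5=0, p6=3) → (p0=6, p1=1, p2=2, p3=2, p4=4, p5=0, p6=2)
step 3: fire t0:  (p0=6, p1=1, p2=2, p3=2, p4=4, p5=0, p6=2) → (p0=7, p1=1, p2=3, p3=2, p4=4, p5=0, p6=1)
step 4: fire t0:  (p0=7, p1=1, p2=3, p3=2, p4=4, p5=0, p6=1) → (p0=8, p1=1, p2=4, p3=2, p4=4, p5=0, p6=0)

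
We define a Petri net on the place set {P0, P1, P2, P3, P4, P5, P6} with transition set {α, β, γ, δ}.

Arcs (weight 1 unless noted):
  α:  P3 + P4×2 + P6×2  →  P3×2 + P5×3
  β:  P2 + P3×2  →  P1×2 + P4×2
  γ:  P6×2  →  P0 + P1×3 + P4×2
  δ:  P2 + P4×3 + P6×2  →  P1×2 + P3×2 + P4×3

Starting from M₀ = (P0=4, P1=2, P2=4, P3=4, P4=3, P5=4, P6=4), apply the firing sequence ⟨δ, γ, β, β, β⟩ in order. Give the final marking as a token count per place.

step 1: fire δ:  (P0=4, P1=2, P2=4, P3=4, P4=3, P5=4, P6=4) → (P0=4, P1=4, P2=3, P3=6, P4=3, P5=4, P6=2)
step 2: fire γ:  (P0=4, P1=4, P2=3, P3=6, P4=3, P5=4, P6=2) → (P0=5, P1=7, P2=3, P3=6, P4=5, P5=4, P6=0)
step 3: fire β:  (P0=5, P1=7, P2=3, P3=6, P4=5, P5=4, P6=0) → (P0=5, P1=9, P2=2, P3=4, P4=7, P5=4, P6=0)
step 4: fire β:  (P0=5, P1=9, P2=2, P3=4, P4=7, P5=4, P6=0) → (P0=5, P1=11, P2=1, P3=2, P4=9, P5=4, P6=0)
step 5: fire β:  (P0=5, P1=11, P2=1, P3=2, P4=9, P5=4, P6=0) → (P0=5, P1=13, P2=0, P3=0, P4=11, P5=4, P6=0)

(P0=5, P1=13, P2=0, P3=0, P4=11, P5=4, P6=0)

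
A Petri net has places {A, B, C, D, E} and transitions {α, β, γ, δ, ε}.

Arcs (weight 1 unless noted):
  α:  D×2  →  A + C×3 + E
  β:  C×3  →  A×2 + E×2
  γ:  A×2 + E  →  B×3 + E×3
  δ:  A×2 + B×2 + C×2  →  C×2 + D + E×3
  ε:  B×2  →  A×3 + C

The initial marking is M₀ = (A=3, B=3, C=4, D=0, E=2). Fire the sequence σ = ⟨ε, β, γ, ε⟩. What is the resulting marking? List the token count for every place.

(A=9, B=2, C=3, D=0, E=6)

step 1: fire ε:  (A=3, B=3, C=4, D=0, E=2) → (A=6, B=1, C=5, D=0, E=2)
step 2: fire β:  (A=6, B=1, C=5, D=0, E=2) → (A=8, B=1, C=2, D=0, E=4)
step 3: fire γ:  (A=8, B=1, C=2, D=0, E=4) → (A=6, B=4, C=2, D=0, E=6)
step 4: fire ε:  (A=6, B=4, C=2, D=0, E=6) → (A=9, B=2, C=3, D=0, E=6)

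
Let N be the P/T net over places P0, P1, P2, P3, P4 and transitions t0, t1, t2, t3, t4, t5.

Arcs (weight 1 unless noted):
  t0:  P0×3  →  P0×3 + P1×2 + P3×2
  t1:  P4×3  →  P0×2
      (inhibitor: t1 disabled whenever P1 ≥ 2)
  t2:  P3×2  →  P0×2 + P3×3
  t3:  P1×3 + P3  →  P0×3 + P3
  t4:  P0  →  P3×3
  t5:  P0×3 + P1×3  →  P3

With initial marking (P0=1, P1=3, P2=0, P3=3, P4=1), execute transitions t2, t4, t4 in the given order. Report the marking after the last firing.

step 1: fire t2:  (P0=1, P1=3, P2=0, P3=3, P4=1) → (P0=3, P1=3, P2=0, P3=4, P4=1)
step 2: fire t4:  (P0=3, P1=3, P2=0, P3=4, P4=1) → (P0=2, P1=3, P2=0, P3=7, P4=1)
step 3: fire t4:  (P0=2, P1=3, P2=0, P3=7, P4=1) → (P0=1, P1=3, P2=0, P3=10, P4=1)

(P0=1, P1=3, P2=0, P3=10, P4=1)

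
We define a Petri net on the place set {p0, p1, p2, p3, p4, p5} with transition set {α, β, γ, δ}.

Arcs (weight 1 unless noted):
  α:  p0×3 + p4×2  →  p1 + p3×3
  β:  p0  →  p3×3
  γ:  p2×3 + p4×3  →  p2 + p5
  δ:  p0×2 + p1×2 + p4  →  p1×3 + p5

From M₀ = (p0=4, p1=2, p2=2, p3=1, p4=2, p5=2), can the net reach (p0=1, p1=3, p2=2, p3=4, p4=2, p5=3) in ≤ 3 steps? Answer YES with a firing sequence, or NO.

NO — not reachable within 3 firings

depth 0: 1 marking
depth 1: 4 markings reached so far
depth 2: 8 markings reached so far
depth 3: 10 markings reached so far
target is not among the 10 markings reachable within 3 steps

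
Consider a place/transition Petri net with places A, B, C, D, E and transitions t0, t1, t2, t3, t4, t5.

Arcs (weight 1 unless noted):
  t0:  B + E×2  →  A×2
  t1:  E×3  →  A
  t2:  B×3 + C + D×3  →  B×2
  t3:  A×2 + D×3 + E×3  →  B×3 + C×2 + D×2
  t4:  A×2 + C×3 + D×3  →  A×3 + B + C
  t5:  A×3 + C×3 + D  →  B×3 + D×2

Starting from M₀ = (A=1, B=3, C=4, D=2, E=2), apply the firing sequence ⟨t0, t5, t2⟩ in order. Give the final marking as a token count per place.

(A=0, B=4, C=0, D=0, E=0)

step 1: fire t0:  (A=1, B=3, C=4, D=2, E=2) → (A=3, B=2, C=4, D=2, E=0)
step 2: fire t5:  (A=3, B=2, C=4, D=2, E=0) → (A=0, B=5, C=1, D=3, E=0)
step 3: fire t2:  (A=0, B=5, C=1, D=3, E=0) → (A=0, B=4, C=0, D=0, E=0)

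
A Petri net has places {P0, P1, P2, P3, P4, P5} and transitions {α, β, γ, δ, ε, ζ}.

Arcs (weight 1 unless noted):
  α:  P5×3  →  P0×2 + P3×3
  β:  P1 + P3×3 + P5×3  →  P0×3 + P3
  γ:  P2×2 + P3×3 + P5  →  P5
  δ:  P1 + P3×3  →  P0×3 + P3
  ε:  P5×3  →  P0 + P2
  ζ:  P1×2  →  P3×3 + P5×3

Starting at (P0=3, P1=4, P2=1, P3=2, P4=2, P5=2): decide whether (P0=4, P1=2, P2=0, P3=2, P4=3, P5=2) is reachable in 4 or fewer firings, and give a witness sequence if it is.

NO — not reachable within 4 firings

depth 0: 1 marking
depth 1: 2 markings reached so far
depth 2: 7 markings reached so far
depth 3: 14 markings reached so far
depth 4: 21 markings reached so far
target is not among the 21 markings reachable within 4 steps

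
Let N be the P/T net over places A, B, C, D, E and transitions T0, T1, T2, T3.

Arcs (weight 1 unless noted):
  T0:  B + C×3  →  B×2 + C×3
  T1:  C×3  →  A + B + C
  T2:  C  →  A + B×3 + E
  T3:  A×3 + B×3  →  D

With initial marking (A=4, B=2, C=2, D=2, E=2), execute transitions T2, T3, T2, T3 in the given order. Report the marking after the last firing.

(A=0, B=2, C=0, D=4, E=4)

step 1: fire T2:  (A=4, B=2, C=2, D=2, E=2) → (A=5, B=5, C=1, D=2, E=3)
step 2: fire T3:  (A=5, B=5, C=1, D=2, E=3) → (A=2, B=2, C=1, D=3, E=3)
step 3: fire T2:  (A=2, B=2, C=1, D=3, E=3) → (A=3, B=5, C=0, D=3, E=4)
step 4: fire T3:  (A=3, B=5, C=0, D=3, E=4) → (A=0, B=2, C=0, D=4, E=4)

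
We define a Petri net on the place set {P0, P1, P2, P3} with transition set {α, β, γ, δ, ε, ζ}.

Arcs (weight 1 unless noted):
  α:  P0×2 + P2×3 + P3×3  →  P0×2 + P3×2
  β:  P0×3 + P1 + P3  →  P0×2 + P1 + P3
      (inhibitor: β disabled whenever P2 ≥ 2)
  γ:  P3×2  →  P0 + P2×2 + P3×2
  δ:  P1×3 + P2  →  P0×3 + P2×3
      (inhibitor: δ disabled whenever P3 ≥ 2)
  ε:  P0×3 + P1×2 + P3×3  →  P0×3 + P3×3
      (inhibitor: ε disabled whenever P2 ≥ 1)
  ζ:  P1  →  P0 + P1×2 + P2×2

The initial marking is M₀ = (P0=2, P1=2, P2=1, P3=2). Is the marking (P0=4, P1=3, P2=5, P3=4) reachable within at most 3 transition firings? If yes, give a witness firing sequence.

depth 0: 1 marking
depth 1: 3 markings reached so far
depth 2: 6 markings reached so far
depth 3: 10 markings reached so far
target is not among the 10 markings reachable within 3 steps

NO — not reachable within 3 firings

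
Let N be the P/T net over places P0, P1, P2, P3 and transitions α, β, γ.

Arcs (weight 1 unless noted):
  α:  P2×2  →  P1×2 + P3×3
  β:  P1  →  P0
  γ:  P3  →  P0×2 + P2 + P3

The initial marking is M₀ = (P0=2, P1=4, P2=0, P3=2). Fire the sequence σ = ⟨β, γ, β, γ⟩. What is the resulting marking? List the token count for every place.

step 1: fire β:  (P0=2, P1=4, P2=0, P3=2) → (P0=3, P1=3, P2=0, P3=2)
step 2: fire γ:  (P0=3, P1=3, P2=0, P3=2) → (P0=5, P1=3, P2=1, P3=2)
step 3: fire β:  (P0=5, P1=3, P2=1, P3=2) → (P0=6, P1=2, P2=1, P3=2)
step 4: fire γ:  (P0=6, P1=2, P2=1, P3=2) → (P0=8, P1=2, P2=2, P3=2)

(P0=8, P1=2, P2=2, P3=2)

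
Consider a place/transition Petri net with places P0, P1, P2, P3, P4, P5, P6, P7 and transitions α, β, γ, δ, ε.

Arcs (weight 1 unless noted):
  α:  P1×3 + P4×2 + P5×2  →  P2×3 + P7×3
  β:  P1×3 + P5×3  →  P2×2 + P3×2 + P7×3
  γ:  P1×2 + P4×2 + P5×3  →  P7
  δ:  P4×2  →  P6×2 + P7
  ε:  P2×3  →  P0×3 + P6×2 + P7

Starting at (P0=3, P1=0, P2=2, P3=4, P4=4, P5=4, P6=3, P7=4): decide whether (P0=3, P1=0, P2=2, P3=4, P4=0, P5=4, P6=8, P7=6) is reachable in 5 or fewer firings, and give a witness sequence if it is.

depth 0: 1 marking
depth 1: 2 markings reached so far
depth 2: 3 markings reached so far
depth 3: 3 markings reached so far
(frontier empty at depth 3; search complete)
target is not among the 3 markings reachable within 5 steps

NO — not reachable within 5 firings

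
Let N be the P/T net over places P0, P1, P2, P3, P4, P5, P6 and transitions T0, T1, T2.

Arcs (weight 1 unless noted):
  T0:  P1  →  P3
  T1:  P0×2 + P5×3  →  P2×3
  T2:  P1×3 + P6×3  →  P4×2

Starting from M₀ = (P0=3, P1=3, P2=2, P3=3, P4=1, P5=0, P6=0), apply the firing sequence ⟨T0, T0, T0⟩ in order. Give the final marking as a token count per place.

step 1: fire T0:  (P0=3, P1=3, P2=2, P3=3, P4=1, P5=0, P6=0) → (P0=3, P1=2, P2=2, P3=4, P4=1, P5=0, P6=0)
step 2: fire T0:  (P0=3, P1=2, P2=2, P3=4, P4=1, P5=0, P6=0) → (P0=3, P1=1, P2=2, P3=5, P4=1, P5=0, P6=0)
step 3: fire T0:  (P0=3, P1=1, P2=2, P3=5, P4=1, P5=0, P6=0) → (P0=3, P1=0, P2=2, P3=6, P4=1, P5=0, P6=0)

(P0=3, P1=0, P2=2, P3=6, P4=1, P5=0, P6=0)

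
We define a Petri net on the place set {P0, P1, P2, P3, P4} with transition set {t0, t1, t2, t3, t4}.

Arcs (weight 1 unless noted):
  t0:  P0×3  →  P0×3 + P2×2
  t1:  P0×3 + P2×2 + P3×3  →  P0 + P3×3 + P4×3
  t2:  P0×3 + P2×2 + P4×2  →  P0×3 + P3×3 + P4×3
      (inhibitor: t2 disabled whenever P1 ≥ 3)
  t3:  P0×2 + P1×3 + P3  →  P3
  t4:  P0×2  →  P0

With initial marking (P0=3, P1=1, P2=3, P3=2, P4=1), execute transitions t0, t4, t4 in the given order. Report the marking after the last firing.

step 1: fire t0:  (P0=3, P1=1, P2=3, P3=2, P4=1) → (P0=3, P1=1, P2=5, P3=2, P4=1)
step 2: fire t4:  (P0=3, P1=1, P2=5, P3=2, P4=1) → (P0=2, P1=1, P2=5, P3=2, P4=1)
step 3: fire t4:  (P0=2, P1=1, P2=5, P3=2, P4=1) → (P0=1, P1=1, P2=5, P3=2, P4=1)

(P0=1, P1=1, P2=5, P3=2, P4=1)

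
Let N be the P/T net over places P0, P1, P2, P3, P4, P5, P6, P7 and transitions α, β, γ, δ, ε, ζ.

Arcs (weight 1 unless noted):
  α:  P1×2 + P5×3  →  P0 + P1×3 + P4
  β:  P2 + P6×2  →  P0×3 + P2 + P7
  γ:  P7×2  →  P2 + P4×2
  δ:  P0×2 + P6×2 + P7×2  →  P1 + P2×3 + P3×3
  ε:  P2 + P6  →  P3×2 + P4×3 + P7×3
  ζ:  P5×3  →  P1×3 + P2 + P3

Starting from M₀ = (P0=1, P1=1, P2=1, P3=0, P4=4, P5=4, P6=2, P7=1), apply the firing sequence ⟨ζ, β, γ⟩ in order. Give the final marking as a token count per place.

(P0=4, P1=4, P2=3, P3=1, P4=6, P5=1, P6=0, P7=0)

step 1: fire ζ:  (P0=1, P1=1, P2=1, P3=0, P4=4, P5=4, P6=2, P7=1) → (P0=1, P1=4, P2=2, P3=1, P4=4, P5=1, P6=2, P7=1)
step 2: fire β:  (P0=1, P1=4, P2=2, P3=1, P4=4, P5=1, P6=2, P7=1) → (P0=4, P1=4, P2=2, P3=1, P4=4, P5=1, P6=0, P7=2)
step 3: fire γ:  (P0=4, P1=4, P2=2, P3=1, P4=4, P5=1, P6=0, P7=2) → (P0=4, P1=4, P2=3, P3=1, P4=6, P5=1, P6=0, P7=0)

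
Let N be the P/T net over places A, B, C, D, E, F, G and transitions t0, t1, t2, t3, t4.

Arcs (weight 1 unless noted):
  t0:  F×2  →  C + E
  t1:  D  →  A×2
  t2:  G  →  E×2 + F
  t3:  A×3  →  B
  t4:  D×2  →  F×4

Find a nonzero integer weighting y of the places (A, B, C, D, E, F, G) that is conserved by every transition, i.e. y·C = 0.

y = (A:2, B:6, C:5, D:4, E:-1, F:2, G:0)

Incidence matrix C (rows=places, cols=transitions):
       t0   t1   t2   t3   t4
    A   0    2    0   -3    0
    B   0    0    0    1    0
    C   1    0    0    0    0
    D   0   -1    0    0   -2
    E   1    0    2    0    0
    F  -2    0    1    0    4
    G   0    0   -1    0    0

Candidate y = [2, 6, 5, 4, -1, 2, 0]; check y·C column-wise:
  col t0: 2·0 + 6·0 + 5·1 + 4·0 + -1·1 + 2·-2 = 0
  col t1: 2·2 + 6·0 + 5·0 + 4·-1 + -1·0 + 2·0 = 0
  col t2: 2·0 + 6·0 + 5·0 + 4·0 + -1·2 + 2·1 + 0·-1 = 0
  col t3: 2·-3 + 6·1 + 5·0 + 4·0 + -1·0 + 2·0 = 0
  col t4: 2·0 + 6·0 + 5·0 + 4·-2 + -1·0 + 2·4 = 0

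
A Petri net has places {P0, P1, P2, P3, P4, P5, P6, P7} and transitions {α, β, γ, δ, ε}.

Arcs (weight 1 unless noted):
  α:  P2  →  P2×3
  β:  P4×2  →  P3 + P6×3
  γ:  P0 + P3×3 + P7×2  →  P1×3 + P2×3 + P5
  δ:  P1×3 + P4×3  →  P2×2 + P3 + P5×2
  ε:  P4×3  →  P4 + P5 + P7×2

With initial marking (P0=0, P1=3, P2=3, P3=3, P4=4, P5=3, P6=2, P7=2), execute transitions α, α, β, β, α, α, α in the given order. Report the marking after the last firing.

step 1: fire α:  (P0=0, P1=3, P2=3, P3=3, P4=4, P5=3, P6=2, P7=2) → (P0=0, P1=3, P2=5, P3=3, P4=4, P5=3, P6=2, P7=2)
step 2: fire α:  (P0=0, P1=3, P2=5, P3=3, P4=4, P5=3, P6=2, P7=2) → (P0=0, P1=3, P2=7, P3=3, P4=4, P5=3, P6=2, P7=2)
step 3: fire β:  (P0=0, P1=3, P2=7, P3=3, P4=4, P5=3, P6=2, P7=2) → (P0=0, P1=3, P2=7, P3=4, P4=2, P5=3, P6=5, P7=2)
step 4: fire β:  (P0=0, P1=3, P2=7, P3=4, P4=2, P5=3, P6=5, P7=2) → (P0=0, P1=3, P2=7, P3=5, P4=0, P5=3, P6=8, P7=2)
step 5: fire α:  (P0=0, P1=3, P2=7, P3=5, P4=0, P5=3, P6=8, P7=2) → (P0=0, P1=3, P2=9, P3=5, P4=0, P5=3, P6=8, P7=2)
step 6: fire α:  (P0=0, P1=3, P2=9, P3=5, P4=0, P5=3, P6=8, P7=2) → (P0=0, P1=3, P2=11, P3=5, P4=0, P5=3, P6=8, P7=2)
step 7: fire α:  (P0=0, P1=3, P2=11, P3=5, P4=0, P5=3, P6=8, P7=2) → (P0=0, P1=3, P2=13, P3=5, P4=0, P5=3, P6=8, P7=2)

(P0=0, P1=3, P2=13, P3=5, P4=0, P5=3, P6=8, P7=2)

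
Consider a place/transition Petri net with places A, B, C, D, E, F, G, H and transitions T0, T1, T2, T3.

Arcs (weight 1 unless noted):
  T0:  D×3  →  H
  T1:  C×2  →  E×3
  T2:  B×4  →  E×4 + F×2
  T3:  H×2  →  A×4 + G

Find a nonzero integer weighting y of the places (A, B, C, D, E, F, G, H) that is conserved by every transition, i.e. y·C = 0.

Incidence matrix C (rows=places, cols=transitions):
       T0   T1   T2   T3
    A   0    0    0    4
    B   0    0   -4    0
    C   0   -2    0    0
    D  -3    0    0    0
    E   0    3    4    0
    F   0    0    2    0
    G   0    0    0    1
    H   1    0    0   -2

Candidate y = [0, 2, 3, 0, 2, 0, 0, 0]; check y·C column-wise:
  col T0: 2·0 + 3·0 + 0·-3 + 2·0 + 0·1 = 0
  col T1: 2·0 + 3·-2 + 2·3 = 0
  col T2: 2·-4 + 3·0 + 2·4 + 0·2 = 0
  col T3: 0·4 + 2·0 + 3·0 + 2·0 + 0·1 + 0·-2 = 0

y = (A:0, B:2, C:3, D:0, E:2, F:0, G:0, H:0)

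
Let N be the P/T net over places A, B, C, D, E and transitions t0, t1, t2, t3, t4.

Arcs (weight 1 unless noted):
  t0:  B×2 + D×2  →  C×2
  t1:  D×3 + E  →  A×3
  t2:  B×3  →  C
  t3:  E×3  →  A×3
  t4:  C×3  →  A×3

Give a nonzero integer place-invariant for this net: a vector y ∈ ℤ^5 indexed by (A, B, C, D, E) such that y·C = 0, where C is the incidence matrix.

Incidence matrix C (rows=places, cols=transitions):
       t0   t1   t2   t3   t4
    A   0    3    0    3    3
    B  -2    0   -3    0    0
    C   2    0    1    0   -3
    D  -2   -3    0    0    0
    E   0   -1    0   -3    0

Candidate y = [3, 1, 3, 2, 3]; check y·C column-wise:
  col t0: 3·0 + 1·-2 + 3·2 + 2·-2 + 3·0 = 0
  col t1: 3·3 + 1·0 + 3·0 + 2·-3 + 3·-1 = 0
  col t2: 3·0 + 1·-3 + 3·1 + 2·0 + 3·0 = 0
  col t3: 3·3 + 1·0 + 3·0 + 2·0 + 3·-3 = 0
  col t4: 3·3 + 1·0 + 3·-3 + 2·0 + 3·0 = 0

y = (A:3, B:1, C:3, D:2, E:3)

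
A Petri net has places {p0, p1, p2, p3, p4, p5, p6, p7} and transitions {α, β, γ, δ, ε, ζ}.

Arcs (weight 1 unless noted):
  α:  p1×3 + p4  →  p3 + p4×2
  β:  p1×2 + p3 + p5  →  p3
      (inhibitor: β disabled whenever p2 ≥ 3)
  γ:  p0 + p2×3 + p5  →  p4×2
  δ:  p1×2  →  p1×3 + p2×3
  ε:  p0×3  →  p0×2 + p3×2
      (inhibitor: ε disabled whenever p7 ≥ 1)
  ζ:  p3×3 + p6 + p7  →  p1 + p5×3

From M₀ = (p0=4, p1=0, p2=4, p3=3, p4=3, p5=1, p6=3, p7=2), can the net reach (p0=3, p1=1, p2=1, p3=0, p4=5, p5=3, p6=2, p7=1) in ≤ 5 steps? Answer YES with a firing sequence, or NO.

YES — reachable via ⟨γ, ζ⟩ (2 firings)

step 1: fire γ:  (p0=4, p1=0, p2=4, p3=3, p4=3, p5=1, p6=3, p7=2) → (p0=3, p1=0, p2=1, p3=3, p4=5, p5=0, p6=3, p7=2)
step 2: fire ζ:  (p0=3, p1=0, p2=1, p3=3, p4=5, p5=0, p6=3, p7=2) → (p0=3, p1=1, p2=1, p3=0, p4=5, p5=3, p6=2, p7=1)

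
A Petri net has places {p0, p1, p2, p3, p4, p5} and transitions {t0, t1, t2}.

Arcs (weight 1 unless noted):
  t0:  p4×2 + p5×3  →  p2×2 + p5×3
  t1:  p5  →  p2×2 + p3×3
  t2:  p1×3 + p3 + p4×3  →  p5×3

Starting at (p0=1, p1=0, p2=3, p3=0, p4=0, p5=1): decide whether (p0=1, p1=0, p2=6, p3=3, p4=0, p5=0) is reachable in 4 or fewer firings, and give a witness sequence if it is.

NO — not reachable within 4 firings

depth 0: 1 marking
depth 1: 2 markings reached so far
depth 2: 2 markings reached so far
(frontier empty at depth 2; search complete)
target is not among the 2 markings reachable within 4 steps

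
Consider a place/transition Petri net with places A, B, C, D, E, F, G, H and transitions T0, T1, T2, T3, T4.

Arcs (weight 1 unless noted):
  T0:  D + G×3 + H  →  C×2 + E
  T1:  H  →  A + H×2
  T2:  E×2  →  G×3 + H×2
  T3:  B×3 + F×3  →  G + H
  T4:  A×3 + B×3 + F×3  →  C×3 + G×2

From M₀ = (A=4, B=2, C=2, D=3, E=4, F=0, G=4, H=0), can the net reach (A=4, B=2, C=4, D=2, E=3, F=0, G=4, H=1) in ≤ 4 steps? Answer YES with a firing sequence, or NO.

YES — reachable via ⟨T2, T0⟩ (2 firings)

step 1: fire T2:  (A=4, B=2, C=2, D=3, E=4, F=0, G=4, H=0) → (A=4, B=2, C=2, D=3, E=2, F=0, G=7, H=2)
step 2: fire T0:  (A=4, B=2, C=2, D=3, E=2, F=0, G=7, H=2) → (A=4, B=2, C=4, D=2, E=3, F=0, G=4, H=1)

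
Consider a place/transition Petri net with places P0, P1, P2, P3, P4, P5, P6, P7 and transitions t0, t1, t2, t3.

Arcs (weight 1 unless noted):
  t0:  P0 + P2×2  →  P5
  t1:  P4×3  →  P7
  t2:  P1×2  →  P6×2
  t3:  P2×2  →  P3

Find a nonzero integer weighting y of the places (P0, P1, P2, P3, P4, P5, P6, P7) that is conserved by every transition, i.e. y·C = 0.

Incidence matrix C (rows=places, cols=transitions):
       t0   t1   t2   t3
   P0  -1    0    0    0
   P1   0    0   -2    0
   P2  -2    0    0   -2
   P3   0    0    0    1
   P4   0   -3    0    0
   P5   1    0    0    0
   P6   0    0    2    0
   P7   0    1    0    0

Candidate y = [2, 0, -1, -2, 0, 0, 0, 0]; check y·C column-wise:
  col t0: 2·-1 + -1·-2 + -2·0 + 0·1 = 0
  col t1: 2·0 + -1·0 + -2·0 + 0·-3 + 0·1 = 0
  col t2: 2·0 + 0·-2 + -1·0 + -2·0 + 0·2 = 0
  col t3: 2·0 + -1·-2 + -2·1 = 0

y = (P0:2, P1:0, P2:-1, P3:-2, P4:0, P5:0, P6:0, P7:0)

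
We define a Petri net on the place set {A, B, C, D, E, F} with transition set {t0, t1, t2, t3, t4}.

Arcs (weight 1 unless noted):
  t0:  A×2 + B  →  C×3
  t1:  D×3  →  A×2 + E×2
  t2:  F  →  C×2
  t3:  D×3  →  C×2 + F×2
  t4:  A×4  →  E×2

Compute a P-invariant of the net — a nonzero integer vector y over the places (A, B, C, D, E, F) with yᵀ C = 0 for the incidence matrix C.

y = (A:1, B:1, C:1, D:2, E:2, F:2)

Incidence matrix C (rows=places, cols=transitions):
       t0   t1   t2   t3   t4
    A  -2    2    0    0   -4
    B  -1    0    0    0    0
    C   3    0    2    2    0
    D   0   -3    0   -3    0
    E   0    2    0    0    2
    F   0    0   -1    2    0

Candidate y = [1, 1, 1, 2, 2, 2]; check y·C column-wise:
  col t0: 1·-2 + 1·-1 + 1·3 + 2·0 + 2·0 + 2·0 = 0
  col t1: 1·2 + 1·0 + 1·0 + 2·-3 + 2·2 + 2·0 = 0
  col t2: 1·0 + 1·0 + 1·2 + 2·0 + 2·0 + 2·-1 = 0
  col t3: 1·0 + 1·0 + 1·2 + 2·-3 + 2·0 + 2·2 = 0
  col t4: 1·-4 + 1·0 + 1·0 + 2·0 + 2·2 + 2·0 = 0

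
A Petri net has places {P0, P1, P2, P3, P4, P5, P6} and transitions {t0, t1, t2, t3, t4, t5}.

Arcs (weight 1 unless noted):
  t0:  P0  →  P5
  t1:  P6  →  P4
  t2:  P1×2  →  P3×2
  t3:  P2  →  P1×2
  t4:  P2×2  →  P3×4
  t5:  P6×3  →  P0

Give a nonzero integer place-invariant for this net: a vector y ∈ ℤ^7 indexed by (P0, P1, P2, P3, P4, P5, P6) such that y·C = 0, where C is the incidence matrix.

y = (P0:0, P1:1, P2:2, P3:1, P4:0, P5:0, P6:0)

Incidence matrix C (rows=places, cols=transitions):
       t0   t1   t2   t3   t4   t5
   P0  -1    0    0    0    0    1
   P1   0    0   -2    2    0    0
   P2   0    0    0   -1   -2    0
   P3   0    0    2    0    4    0
   P4   0    1    0    0    0    0
   P5   1    0    0    0    0    0
   P6   0   -1    0    0    0   -3

Candidate y = [0, 1, 2, 1, 0, 0, 0]; check y·C column-wise:
  col t0: 0·-1 + 1·0 + 2·0 + 1·0 + 0·1 = 0
  col t1: 1·0 + 2·0 + 1·0 + 0·1 + 0·-1 = 0
  col t2: 1·-2 + 2·0 + 1·2 = 0
  col t3: 1·2 + 2·-1 + 1·0 = 0
  col t4: 1·0 + 2·-2 + 1·4 = 0
  col t5: 0·1 + 1·0 + 2·0 + 1·0 + 0·-3 = 0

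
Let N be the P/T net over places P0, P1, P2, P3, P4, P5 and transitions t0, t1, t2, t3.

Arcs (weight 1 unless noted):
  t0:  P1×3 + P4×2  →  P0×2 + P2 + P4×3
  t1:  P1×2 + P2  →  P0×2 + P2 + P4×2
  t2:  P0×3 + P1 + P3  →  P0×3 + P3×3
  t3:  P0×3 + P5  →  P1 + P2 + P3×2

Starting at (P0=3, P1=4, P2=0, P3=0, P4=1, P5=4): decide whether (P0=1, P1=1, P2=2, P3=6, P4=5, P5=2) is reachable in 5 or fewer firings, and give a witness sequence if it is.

step 1: fire t3:  (P0=3, P1=4, P2=0, P3=0, P4=1, P5=4) → (P0=0, P1=5, P2=1, P3=2, P4=1, P5=3)
step 2: fire t1:  (P0=0, P1=5, P2=1, P3=2, P4=1, P5=3) → (P0=2, P1=3, P2=1, P3=2, P4=3, P5=3)
step 3: fire t1:  (P0=2, P1=3, P2=1, P3=2, P4=3, P5=3) → (P0=4, P1=1, P2=1, P3=2, P4=5, P5=3)
step 4: fire t2:  (P0=4, P1=1, P2=1, P3=2, P4=5, P5=3) → (P0=4, P1=0, P2=1, P3=4, P4=5, P5=3)
step 5: fire t3:  (P0=4, P1=0, P2=1, P3=4, P4=5, P5=3) → (P0=1, P1=1, P2=2, P3=6, P4=5, P5=2)

YES — reachable via ⟨t3, t1, t1, t2, t3⟩ (5 firings)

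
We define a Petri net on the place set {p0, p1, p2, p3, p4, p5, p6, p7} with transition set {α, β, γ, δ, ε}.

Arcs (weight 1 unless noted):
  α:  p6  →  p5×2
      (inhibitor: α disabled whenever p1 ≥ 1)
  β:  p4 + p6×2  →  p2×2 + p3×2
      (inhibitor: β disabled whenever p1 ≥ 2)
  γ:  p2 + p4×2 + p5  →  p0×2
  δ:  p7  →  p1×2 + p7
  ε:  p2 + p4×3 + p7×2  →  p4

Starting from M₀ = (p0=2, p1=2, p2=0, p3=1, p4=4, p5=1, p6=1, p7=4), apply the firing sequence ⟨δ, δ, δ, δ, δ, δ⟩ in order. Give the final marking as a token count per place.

(p0=2, p1=14, p2=0, p3=1, p4=4, p5=1, p6=1, p7=4)

step 1: fire δ:  (p0=2, p1=2, p2=0, p3=1, p4=4, p5=1, p6=1, p7=4) → (p0=2, p1=4, p2=0, p3=1, p4=4, p5=1, p6=1, p7=4)
step 2: fire δ:  (p0=2, p1=4, p2=0, p3=1, p4=4, p5=1, p6=1, p7=4) → (p0=2, p1=6, p2=0, p3=1, p4=4, p5=1, p6=1, p7=4)
step 3: fire δ:  (p0=2, p1=6, p2=0, p3=1, p4=4, p5=1, p6=1, p7=4) → (p0=2, p1=8, p2=0, p3=1, p4=4, p5=1, p6=1, p7=4)
step 4: fire δ:  (p0=2, p1=8, p2=0, p3=1, p4=4, p5=1, p6=1, p7=4) → (p0=2, p1=10, p2=0, p3=1, p4=4, p5=1, p6=1, p7=4)
step 5: fire δ:  (p0=2, p1=10, p2=0, p3=1, p4=4, p5=1, p6=1, p7=4) → (p0=2, p1=12, p2=0, p3=1, p4=4, p5=1, p6=1, p7=4)
step 6: fire δ:  (p0=2, p1=12, p2=0, p3=1, p4=4, p5=1, p6=1, p7=4) → (p0=2, p1=14, p2=0, p3=1, p4=4, p5=1, p6=1, p7=4)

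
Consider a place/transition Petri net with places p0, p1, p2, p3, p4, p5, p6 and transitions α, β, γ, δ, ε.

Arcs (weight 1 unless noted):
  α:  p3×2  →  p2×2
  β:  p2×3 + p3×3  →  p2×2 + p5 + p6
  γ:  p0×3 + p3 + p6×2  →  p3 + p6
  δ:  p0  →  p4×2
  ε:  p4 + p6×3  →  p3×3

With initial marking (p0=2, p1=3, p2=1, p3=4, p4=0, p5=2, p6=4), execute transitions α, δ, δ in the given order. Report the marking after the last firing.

step 1: fire α:  (p0=2, p1=3, p2=1, p3=4, p4=0, p5=2, p6=4) → (p0=2, p1=3, p2=3, p3=2, p4=0, p5=2, p6=4)
step 2: fire δ:  (p0=2, p1=3, p2=3, p3=2, p4=0, p5=2, p6=4) → (p0=1, p1=3, p2=3, p3=2, p4=2, p5=2, p6=4)
step 3: fire δ:  (p0=1, p1=3, p2=3, p3=2, p4=2, p5=2, p6=4) → (p0=0, p1=3, p2=3, p3=2, p4=4, p5=2, p6=4)

(p0=0, p1=3, p2=3, p3=2, p4=4, p5=2, p6=4)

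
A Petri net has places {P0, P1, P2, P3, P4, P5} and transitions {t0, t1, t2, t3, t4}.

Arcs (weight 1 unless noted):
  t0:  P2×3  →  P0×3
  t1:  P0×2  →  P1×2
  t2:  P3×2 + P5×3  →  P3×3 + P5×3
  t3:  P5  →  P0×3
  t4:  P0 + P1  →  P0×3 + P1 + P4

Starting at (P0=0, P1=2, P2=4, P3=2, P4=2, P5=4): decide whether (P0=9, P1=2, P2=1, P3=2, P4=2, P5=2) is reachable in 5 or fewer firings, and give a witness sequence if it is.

step 1: fire t0:  (P0=0, P1=2, P2=4, P3=2, P4=2, P5=4) → (P0=3, P1=2, P2=1, P3=2, P4=2, P5=4)
step 2: fire t3:  (P0=3, P1=2, P2=1, P3=2, P4=2, P5=4) → (P0=6, P1=2, P2=1, P3=2, P4=2, P5=3)
step 3: fire t3:  (P0=6, P1=2, P2=1, P3=2, P4=2, P5=3) → (P0=9, P1=2, P2=1, P3=2, P4=2, P5=2)

YES — reachable via ⟨t0, t3, t3⟩ (3 firings)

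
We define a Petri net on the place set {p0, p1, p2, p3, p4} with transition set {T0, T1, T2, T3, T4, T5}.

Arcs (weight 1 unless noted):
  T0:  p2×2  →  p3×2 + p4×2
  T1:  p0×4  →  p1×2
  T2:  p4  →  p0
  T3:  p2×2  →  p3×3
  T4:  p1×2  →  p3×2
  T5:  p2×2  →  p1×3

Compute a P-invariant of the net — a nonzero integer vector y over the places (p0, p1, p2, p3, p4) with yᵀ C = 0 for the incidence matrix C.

y = (p0:1, p1:2, p2:3, p3:2, p4:1)

Incidence matrix C (rows=places, cols=transitions):
       T0   T1   T2   T3   T4   T5
   p0   0   -4    1    0    0    0
   p1   0    2    0    0   -2    3
   p2  -2    0    0   -2    0   -2
   p3   2    0    0    3    2    0
   p4   2    0   -1    0    0    0

Candidate y = [1, 2, 3, 2, 1]; check y·C column-wise:
  col T0: 1·0 + 2·0 + 3·-2 + 2·2 + 1·2 = 0
  col T1: 1·-4 + 2·2 + 3·0 + 2·0 + 1·0 = 0
  col T2: 1·1 + 2·0 + 3·0 + 2·0 + 1·-1 = 0
  col T3: 1·0 + 2·0 + 3·-2 + 2·3 + 1·0 = 0
  col T4: 1·0 + 2·-2 + 3·0 + 2·2 + 1·0 = 0
  col T5: 1·0 + 2·3 + 3·-2 + 2·0 + 1·0 = 0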